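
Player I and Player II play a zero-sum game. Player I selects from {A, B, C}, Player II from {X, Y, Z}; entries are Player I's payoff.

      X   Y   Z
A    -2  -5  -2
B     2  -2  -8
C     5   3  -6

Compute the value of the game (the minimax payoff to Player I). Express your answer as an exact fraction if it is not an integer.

-3

Row minima: A → -5, B → -8, C → -6; maximin = -5.
Column maxima: X → 5, Y → 3, Z → -2; minimax = -2.
-5 ≠ -2, so there is no saddle point; optimal play is mixed.
B is strictly dominated by C, so Player I never plays it.
X is strictly dominated by Y (it gives Player I strictly more in every row), so Player II never plays it.
On the remaining 2×2 (A, C vs Y, Z):
Let Player I play A with probability p. Expected payoff against Y: (-5)p + 3(1−p) = −8p + 3; against Z: (-2)p + (-6)(1−p) = 4p − 6.
Setting these equal: −8p + 3 = 4p − 6 ⇒ −12p = -9 ⇒ p = 3/4, and the value is (-8)·(3/4) + 3 = -3.
For Player II: with q = P(Y), equating A's and C's payoffs gives −3q − 2 = 9q − 6 ⇒ q = 1/3.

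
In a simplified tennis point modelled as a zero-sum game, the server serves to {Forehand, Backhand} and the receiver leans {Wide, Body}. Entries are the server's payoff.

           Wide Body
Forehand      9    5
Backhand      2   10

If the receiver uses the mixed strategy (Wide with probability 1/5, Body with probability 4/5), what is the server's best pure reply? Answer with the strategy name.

Backhand

Expected payoff of Forehand: (1/5)·9 + (4/5)·5 = 29/5.
Expected payoff of Backhand: (1/5)·2 + (4/5)·10 = 42/5.
The largest is 42/5, so the server's best response is Backhand.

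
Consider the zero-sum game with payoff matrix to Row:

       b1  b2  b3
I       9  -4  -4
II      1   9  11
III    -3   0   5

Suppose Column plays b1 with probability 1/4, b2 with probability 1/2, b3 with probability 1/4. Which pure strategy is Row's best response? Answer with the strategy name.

II

Expected payoff of I: (1/4)·9 + (1/2)·(-4) + (1/4)·(-4) = -3/4.
Expected payoff of II: (1/4)·1 + (1/2)·9 + (1/4)·11 = 15/2.
Expected payoff of III: (1/4)·(-3) + (1/2)·0 + (1/4)·5 = 1/2.
The largest is 15/2, so Row's best response is II.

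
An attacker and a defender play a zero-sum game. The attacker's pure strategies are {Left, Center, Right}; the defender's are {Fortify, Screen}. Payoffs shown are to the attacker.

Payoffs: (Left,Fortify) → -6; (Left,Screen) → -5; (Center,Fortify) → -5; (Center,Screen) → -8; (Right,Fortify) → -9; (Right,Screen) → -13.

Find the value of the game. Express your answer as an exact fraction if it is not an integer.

Row minima: Left → -6, Center → -8, Right → -13; maximin = -6.
Column maxima: Fortify → -5, Screen → -5; minimax = -5.
-6 ≠ -5, so there is no saddle point; optimal play is mixed.
Right is strictly dominated by Left, so the attacker never plays it.
On the remaining 2×2 (Left, Center vs Fortify, Screen):
Let the attacker play Left with probability p. Expected payoff against Fortify: (-6)p + (-5)(1−p) = −p − 5; against Screen: (-5)p + (-8)(1−p) = 3p − 8.
Setting these equal: −p − 5 = 3p − 8 ⇒ −4p = -3 ⇒ p = 3/4, and the value is (-1)·(3/4) − 5 = -23/4.
For the defender: with q = P(Fortify), equating Left's and Center's payoffs gives −q − 5 = 3q − 8 ⇒ q = 3/4.

-23/4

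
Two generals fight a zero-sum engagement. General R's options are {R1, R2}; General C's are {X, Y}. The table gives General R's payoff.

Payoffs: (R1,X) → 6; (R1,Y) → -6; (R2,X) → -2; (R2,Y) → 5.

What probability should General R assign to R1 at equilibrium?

Row minima: R1 → -6, R2 → -2; maximin = -2.
Column maxima: X → 6, Y → 5; minimax = 5.
-2 ≠ 5, so there is no saddle point; optimal play is mixed.
Let General R play R1 with probability p. Expected payoff against X: 6p + (-2)(1−p) = 8p − 2; against Y: (-6)p + 5(1−p) = −11p + 5.
Setting these equal: 8p − 2 = −11p + 5 ⇒ 19p = 7 ⇒ p = 7/19, and the value is (8)·(7/19) − 2 = 18/19.
For General C: with q = P(X), equating R1's and R2's payoffs gives 12q − 6 = −7q + 5 ⇒ q = 11/19.

7/19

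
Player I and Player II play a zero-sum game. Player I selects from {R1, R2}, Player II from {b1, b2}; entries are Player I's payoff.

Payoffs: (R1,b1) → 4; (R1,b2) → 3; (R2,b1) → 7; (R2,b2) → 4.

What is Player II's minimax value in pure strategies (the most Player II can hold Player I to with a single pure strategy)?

Column maxima: b1 → 7, b2 → 4.
The smallest of these is 4.

4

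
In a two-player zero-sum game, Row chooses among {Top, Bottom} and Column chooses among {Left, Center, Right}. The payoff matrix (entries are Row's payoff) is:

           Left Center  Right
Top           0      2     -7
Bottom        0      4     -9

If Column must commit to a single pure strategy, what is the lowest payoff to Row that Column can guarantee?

-7

Column maxima: Left → 0, Center → 4, Right → -7.
The smallest of these is -7.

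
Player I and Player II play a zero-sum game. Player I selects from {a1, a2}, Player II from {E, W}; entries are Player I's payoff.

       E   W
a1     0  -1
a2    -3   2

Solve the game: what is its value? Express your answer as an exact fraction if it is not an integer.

-1/2

Row minima: a1 → -1, a2 → -3; maximin = -1.
Column maxima: E → 0, W → 2; minimax = 0.
-1 ≠ 0, so there is no saddle point; optimal play is mixed.
Let Player I play a1 with probability p. Expected payoff against E: 0p + (-3)(1−p) = 3p − 3; against W: (-1)p + 2(1−p) = −3p + 2.
Setting these equal: 3p − 3 = −3p + 2 ⇒ 6p = 5 ⇒ p = 5/6, and the value is (3)·(5/6) − 3 = -1/2.
For Player II: with q = P(E), equating a1's and a2's payoffs gives q − 1 = −5q + 2 ⇒ q = 1/2.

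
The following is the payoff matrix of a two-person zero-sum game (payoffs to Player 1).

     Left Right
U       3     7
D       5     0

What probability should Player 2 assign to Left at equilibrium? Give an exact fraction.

7/9

Row minima: U → 3, D → 0; maximin = 3.
Column maxima: Left → 5, Right → 7; minimax = 5.
3 ≠ 5, so there is no saddle point; optimal play is mixed.
Let Player 1 play U with probability p. Expected payoff against Left: 3p + 5(1−p) = −2p + 5; against Right: 7p + 0(1−p) = 7p.
Setting these equal: −2p + 5 = 7p ⇒ −9p = -5 ⇒ p = 5/9, and the value is (-2)·(5/9) + 5 = 35/9.
For Player 2: with q = P(Left), equating U's and D's payoffs gives −4q + 7 = 5q ⇒ q = 7/9.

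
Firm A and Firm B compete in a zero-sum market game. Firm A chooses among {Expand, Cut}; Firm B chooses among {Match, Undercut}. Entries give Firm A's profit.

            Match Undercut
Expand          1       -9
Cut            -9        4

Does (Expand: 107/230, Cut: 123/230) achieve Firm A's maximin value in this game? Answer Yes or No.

No

Against Match this mix gives (107/230)·1 + (123/230)·(-9) = -100/23.
Against Undercut this mix gives (107/230)·(-9) + (123/230)·4 = -471/230.
Firm B will play Match, holding Firm A to -100/23. Shifting weight toward the row that does better against Match would raise this floor (the equalizing mix achieves -77/23 against both Match and Undercut), so the proposed strategy is not optimal.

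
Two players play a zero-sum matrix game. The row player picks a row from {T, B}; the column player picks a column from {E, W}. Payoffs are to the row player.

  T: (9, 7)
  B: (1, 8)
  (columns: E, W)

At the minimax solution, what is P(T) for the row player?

Row minima: T → 7, B → 1; maximin = 7.
Column maxima: E → 9, W → 8; minimax = 8.
7 ≠ 8, so there is no saddle point; optimal play is mixed.
Let the row player play T with probability p. Expected payoff against E: 9p + 1(1−p) = 8p + 1; against W: 7p + 8(1−p) = −p + 8.
Setting these equal: 8p + 1 = −p + 8 ⇒ 9p = 7 ⇒ p = 7/9, and the value is (8)·(7/9) + 1 = 65/9.
For the column player: with q = P(E), equating T's and B's payoffs gives 2q + 7 = −7q + 8 ⇒ q = 1/9.

7/9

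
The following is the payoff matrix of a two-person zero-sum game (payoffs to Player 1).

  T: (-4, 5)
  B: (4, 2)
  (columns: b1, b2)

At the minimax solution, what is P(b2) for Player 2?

8/11

Row minima: T → -4, B → 2; maximin = 2.
Column maxima: b1 → 4, b2 → 5; minimax = 4.
2 ≠ 4, so there is no saddle point; optimal play is mixed.
Let Player 1 play T with probability p. Expected payoff against b1: (-4)p + 4(1−p) = −8p + 4; against b2: 5p + 2(1−p) = 3p + 2.
Setting these equal: −8p + 4 = 3p + 2 ⇒ −11p = -2 ⇒ p = 2/11, and the value is (-8)·(2/11) + 4 = 28/11.
For Player 2: with q = P(b1), equating T's and B's payoffs gives −9q + 5 = 2q + 2 ⇒ q = 3/11.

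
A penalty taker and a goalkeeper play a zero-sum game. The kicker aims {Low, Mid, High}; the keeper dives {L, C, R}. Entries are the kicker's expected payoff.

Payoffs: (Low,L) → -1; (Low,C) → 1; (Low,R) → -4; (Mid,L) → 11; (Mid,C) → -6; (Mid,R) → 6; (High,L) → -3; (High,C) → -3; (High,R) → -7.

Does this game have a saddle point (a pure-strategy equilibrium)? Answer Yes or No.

No

Row minima: Low → -4, Mid → -6, High → -7; maximin = -4.
Column maxima: L → 11, C → 1, R → 6; minimax = 1.
-4 ≠ 1, so no pure-strategy equilibrium exists.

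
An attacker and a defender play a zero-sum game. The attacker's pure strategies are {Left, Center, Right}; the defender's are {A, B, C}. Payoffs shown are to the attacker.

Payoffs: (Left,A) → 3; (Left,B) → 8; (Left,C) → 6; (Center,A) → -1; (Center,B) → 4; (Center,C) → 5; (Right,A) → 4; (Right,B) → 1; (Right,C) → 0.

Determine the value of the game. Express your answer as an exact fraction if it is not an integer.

24/7

Row minima: Left → 3, Center → -1, Right → 0; maximin = 3.
Column maxima: A → 4, B → 8, C → 6; minimax = 4.
3 ≠ 4, so there is no saddle point; optimal play is mixed.
Center is strictly dominated by Left, so the attacker never plays it.
With Center eliminated, B is strictly dominated by C (it gives the attacker strictly more in every remaining row), so the defender never plays it.
On the remaining 2×2 (Left, Right vs A, C):
Let the attacker play Left with probability p. Expected payoff against A: 3p + 4(1−p) = −p + 4; against C: 6p + 0(1−p) = 6p.
Setting these equal: −p + 4 = 6p ⇒ −7p = -4 ⇒ p = 4/7, and the value is (-1)·(4/7) + 4 = 24/7.
For the defender: with q = P(A), equating Left's and Right's payoffs gives −3q + 6 = 4q ⇒ q = 6/7.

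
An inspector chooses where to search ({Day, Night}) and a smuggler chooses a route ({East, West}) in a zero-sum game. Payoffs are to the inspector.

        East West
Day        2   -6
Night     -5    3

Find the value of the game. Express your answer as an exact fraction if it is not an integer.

Row minima: Day → -6, Night → -5; maximin = -5.
Column maxima: East → 2, West → 3; minimax = 2.
-5 ≠ 2, so there is no saddle point; optimal play is mixed.
Let the inspector play Day with probability p. Expected payoff against East: 2p + (-5)(1−p) = 7p − 5; against West: (-6)p + 3(1−p) = −9p + 3.
Setting these equal: 7p − 5 = −9p + 3 ⇒ 16p = 8 ⇒ p = 1/2, and the value is (7)·(1/2) − 5 = -3/2.
For the smuggler: with q = P(East), equating Day's and Night's payoffs gives 8q − 6 = −8q + 3 ⇒ q = 9/16.

-3/2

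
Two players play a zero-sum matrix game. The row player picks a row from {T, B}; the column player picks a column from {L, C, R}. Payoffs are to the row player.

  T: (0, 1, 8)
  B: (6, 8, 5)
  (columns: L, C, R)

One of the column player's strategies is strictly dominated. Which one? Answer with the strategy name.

C

L holds the row player's payoff strictly below C in every row: 0 < 1, 6 < 8.
So C is strictly dominated for the column player.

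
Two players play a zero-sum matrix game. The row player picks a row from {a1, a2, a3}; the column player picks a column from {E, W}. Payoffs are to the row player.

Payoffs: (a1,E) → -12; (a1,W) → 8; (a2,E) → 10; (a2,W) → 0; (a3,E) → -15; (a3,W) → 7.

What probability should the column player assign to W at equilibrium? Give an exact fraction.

11/15

Row minima: a1 → -12, a2 → 0, a3 → -15; maximin = 0.
Column maxima: E → 10, W → 8; minimax = 8.
0 ≠ 8, so there is no saddle point; optimal play is mixed.
a3 is strictly dominated by a1, so the row player never plays it.
On the remaining 2×2 (a1, a2 vs E, W):
Let the row player play a1 with probability p. Expected payoff against E: (-12)p + 10(1−p) = −22p + 10; against W: 8p + 0(1−p) = 8p.
Setting these equal: −22p + 10 = 8p ⇒ −30p = -10 ⇒ p = 1/3, and the value is (-22)·(1/3) + 10 = 8/3.
For the column player: with q = P(E), equating a1's and a2's payoffs gives −20q + 8 = 10q ⇒ q = 4/15.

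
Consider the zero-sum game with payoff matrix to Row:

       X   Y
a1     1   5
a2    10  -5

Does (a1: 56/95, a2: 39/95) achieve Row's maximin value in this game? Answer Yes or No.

Against X this mix gives (56/95)·1 + (39/95)·10 = 446/95.
Against Y this mix gives (56/95)·5 + (39/95)·(-5) = 17/19.
Column will play Y, holding Row to 17/19. Shifting weight toward the row that does better against Y would raise this floor (the equalizing mix achieves 55/19 against both Y and X), so the proposed strategy is not optimal.

No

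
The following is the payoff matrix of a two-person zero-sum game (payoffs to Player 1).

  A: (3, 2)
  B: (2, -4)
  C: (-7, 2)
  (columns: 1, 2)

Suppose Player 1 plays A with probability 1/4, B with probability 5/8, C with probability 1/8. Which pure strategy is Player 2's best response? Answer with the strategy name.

If Player 2 plays 1, Player 1's expected payoff is (1/4)·3 + (5/8)·2 + (1/8)·(-7) = 9/8.
If Player 2 plays 2, Player 1's expected payoff is (1/4)·2 + (5/8)·(-4) + (1/8)·2 = -7/4.
Player 2 minimizes Player 1's payoff; the smallest is -7/4, so the best response is 2.

2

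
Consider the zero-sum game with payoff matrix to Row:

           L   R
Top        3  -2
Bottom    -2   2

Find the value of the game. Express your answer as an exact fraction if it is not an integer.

2/9

Row minima: Top → -2, Bottom → -2; maximin = -2.
Column maxima: L → 3, R → 2; minimax = 2.
-2 ≠ 2, so there is no saddle point; optimal play is mixed.
Let Row play Top with probability p. Expected payoff against L: 3p + (-2)(1−p) = 5p − 2; against R: (-2)p + 2(1−p) = −4p + 2.
Setting these equal: 5p − 2 = −4p + 2 ⇒ 9p = 4 ⇒ p = 4/9, and the value is (5)·(4/9) − 2 = 2/9.
For Column: with q = P(L), equating Top's and Bottom's payoffs gives 5q − 2 = −4q + 2 ⇒ q = 4/9.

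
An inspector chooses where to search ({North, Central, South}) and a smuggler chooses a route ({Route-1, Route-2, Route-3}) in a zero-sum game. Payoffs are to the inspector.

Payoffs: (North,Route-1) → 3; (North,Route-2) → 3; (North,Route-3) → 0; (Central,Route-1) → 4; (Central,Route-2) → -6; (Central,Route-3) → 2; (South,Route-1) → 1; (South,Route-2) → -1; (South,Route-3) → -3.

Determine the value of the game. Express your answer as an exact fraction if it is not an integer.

Row minima: North → 0, Central → -6, South → -3; maximin = 0.
Column maxima: Route-1 → 4, Route-2 → 3, Route-3 → 2; minimax = 2.
0 ≠ 2, so there is no saddle point; optimal play is mixed.
South is strictly dominated by North, so the inspector never plays it.
Route-1 is strictly dominated by Route-3 (it gives the inspector strictly more in every row), so the smuggler never plays it.
On the remaining 2×2 (North, Central vs Route-2, Route-3):
Let the inspector play North with probability p. Expected payoff against Route-2: 3p + (-6)(1−p) = 9p − 6; against Route-3: 0p + 2(1−p) = −2p + 2.
Setting these equal: 9p − 6 = −2p + 2 ⇒ 11p = 8 ⇒ p = 8/11, and the value is (9)·(8/11) − 6 = 6/11.
For the smuggler: with q = P(Route-2), equating North's and Central's payoffs gives 3q = −8q + 2 ⇒ q = 2/11.

6/11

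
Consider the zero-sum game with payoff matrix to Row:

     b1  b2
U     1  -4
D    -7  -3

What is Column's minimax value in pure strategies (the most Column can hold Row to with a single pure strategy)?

Column maxima: b1 → 1, b2 → -3.
The smallest of these is -3.

-3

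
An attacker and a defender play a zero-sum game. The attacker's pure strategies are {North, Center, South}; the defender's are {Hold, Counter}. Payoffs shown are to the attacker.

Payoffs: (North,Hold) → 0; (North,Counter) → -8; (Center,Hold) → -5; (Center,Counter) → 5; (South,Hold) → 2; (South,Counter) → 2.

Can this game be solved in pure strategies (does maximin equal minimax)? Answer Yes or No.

Yes

Row minima: North → -8, Center → -5, South → 2; maximin = 2.
Column maxima: Hold → 2, Counter → 5; minimax = 2.
maximin = minimax = 2, so a saddle point exists.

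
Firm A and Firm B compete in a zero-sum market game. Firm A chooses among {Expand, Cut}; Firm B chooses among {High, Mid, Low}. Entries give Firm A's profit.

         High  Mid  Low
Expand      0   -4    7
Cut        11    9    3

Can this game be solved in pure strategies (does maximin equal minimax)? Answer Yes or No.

Row minima: Expand → -4, Cut → 3; maximin = 3.
Column maxima: High → 11, Mid → 9, Low → 7; minimax = 7.
3 ≠ 7, so no pure-strategy equilibrium exists.

No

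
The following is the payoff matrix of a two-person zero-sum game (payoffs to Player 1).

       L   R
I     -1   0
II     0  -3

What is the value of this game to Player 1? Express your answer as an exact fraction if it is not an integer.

-3/4

Row minima: I → -1, II → -3; maximin = -1.
Column maxima: L → 0, R → 0; minimax = 0.
-1 ≠ 0, so there is no saddle point; optimal play is mixed.
Let Player 1 play I with probability p. Expected payoff against L: (-1)p + 0(1−p) = −p; against R: 0p + (-3)(1−p) = 3p − 3.
Setting these equal: −p = 3p − 3 ⇒ −4p = -3 ⇒ p = 3/4, and the value is (-1)·(3/4) = -3/4.
For Player 2: with q = P(L), equating I's and II's payoffs gives −q = 3q − 3 ⇒ q = 3/4.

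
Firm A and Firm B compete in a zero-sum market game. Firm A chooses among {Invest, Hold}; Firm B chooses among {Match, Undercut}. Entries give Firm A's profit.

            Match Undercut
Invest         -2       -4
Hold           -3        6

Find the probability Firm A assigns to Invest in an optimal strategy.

Row minima: Invest → -4, Hold → -3; maximin = -3.
Column maxima: Match → -2, Undercut → 6; minimax = -2.
-3 ≠ -2, so there is no saddle point; optimal play is mixed.
Let Firm A play Invest with probability p. Expected payoff against Match: (-2)p + (-3)(1−p) = p − 3; against Undercut: (-4)p + 6(1−p) = −10p + 6.
Setting these equal: p − 3 = −10p + 6 ⇒ 11p = 9 ⇒ p = 9/11, and the value is (1)·(9/11) − 3 = -24/11.
For Firm B: with q = P(Match), equating Invest's and Hold's payoffs gives 2q − 4 = −9q + 6 ⇒ q = 10/11.

9/11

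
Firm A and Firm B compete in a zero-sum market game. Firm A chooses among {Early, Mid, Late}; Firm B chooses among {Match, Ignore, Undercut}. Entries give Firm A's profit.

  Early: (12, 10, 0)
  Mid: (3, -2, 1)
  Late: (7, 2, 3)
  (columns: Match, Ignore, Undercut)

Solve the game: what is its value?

30/11

Row minima: Early → 0, Mid → -2, Late → 2; maximin = 2.
Column maxima: Match → 12, Ignore → 10, Undercut → 3; minimax = 3.
2 ≠ 3, so there is no saddle point; optimal play is mixed.
Mid is strictly dominated by Late, so Firm A never plays it.
Match is strictly dominated by Ignore (it gives Firm A strictly more in every row), so Firm B never plays it.
On the remaining 2×2 (Early, Late vs Ignore, Undercut):
Let Firm A play Early with probability p. Expected payoff against Ignore: 10p + 2(1−p) = 8p + 2; against Undercut: 0p + 3(1−p) = −3p + 3.
Setting these equal: 8p + 2 = −3p + 3 ⇒ 11p = 1 ⇒ p = 1/11, and the value is (8)·(1/11) + 2 = 30/11.
For Firm B: with q = P(Ignore), equating Early's and Late's payoffs gives 10q = −q + 3 ⇒ q = 3/11.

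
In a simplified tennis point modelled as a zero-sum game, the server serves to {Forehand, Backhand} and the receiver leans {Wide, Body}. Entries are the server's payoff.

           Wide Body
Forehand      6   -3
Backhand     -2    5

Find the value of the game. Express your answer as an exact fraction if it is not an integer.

3/2

Row minima: Forehand → -3, Backhand → -2; maximin = -2.
Column maxima: Wide → 6, Body → 5; minimax = 5.
-2 ≠ 5, so there is no saddle point; optimal play is mixed.
Let the server play Forehand with probability p. Expected payoff against Wide: 6p + (-2)(1−p) = 8p − 2; against Body: (-3)p + 5(1−p) = −8p + 5.
Setting these equal: 8p − 2 = −8p + 5 ⇒ 16p = 7 ⇒ p = 7/16, and the value is (8)·(7/16) − 2 = 3/2.
For the receiver: with q = P(Wide), equating Forehand's and Backhand's payoffs gives 9q − 3 = −7q + 5 ⇒ q = 1/2.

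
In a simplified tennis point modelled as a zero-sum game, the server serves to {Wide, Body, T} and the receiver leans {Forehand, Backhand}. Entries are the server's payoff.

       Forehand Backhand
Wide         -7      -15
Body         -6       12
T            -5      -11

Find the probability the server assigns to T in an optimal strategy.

Row minima: Wide → -15, Body → -6, T → -11; maximin = -6.
Column maxima: Forehand → -5, Backhand → 12; minimax = -5.
-6 ≠ -5, so there is no saddle point; optimal play is mixed.
Wide is strictly dominated by Body, so the server never plays it.
On the remaining 2×2 (Body, T vs Forehand, Backhand):
Let the server play Body with probability p. Expected payoff against Forehand: (-6)p + (-5)(1−p) = −p − 5; against Backhand: 12p + (-11)(1−p) = 23p − 11.
Setting these equal: −p − 5 = 23p − 11 ⇒ −24p = -6 ⇒ p = 1/4, and the value is (-1)·(1/4) − 5 = -21/4.
For the receiver: with q = P(Forehand), equating Body's and T's payoffs gives −18q + 12 = 6q − 11 ⇒ q = 23/24.

3/4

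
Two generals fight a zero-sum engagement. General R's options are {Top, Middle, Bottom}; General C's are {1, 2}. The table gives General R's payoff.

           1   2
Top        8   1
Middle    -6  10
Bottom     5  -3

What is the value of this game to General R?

Row minima: Top → 1, Middle → -6, Bottom → -3; maximin = 1.
Column maxima: 1 → 8, 2 → 10; minimax = 8.
1 ≠ 8, so there is no saddle point; optimal play is mixed.
Bottom is strictly dominated by Top, so General R never plays it.
On the remaining 2×2 (Top, Middle vs 1, 2):
Let General R play Top with probability p. Expected payoff against 1: 8p + (-6)(1−p) = 14p − 6; against 2: 1p + 10(1−p) = −9p + 10.
Setting these equal: 14p − 6 = −9p + 10 ⇒ 23p = 16 ⇒ p = 16/23, and the value is (14)·(16/23) − 6 = 86/23.
For General C: with q = P(1), equating Top's and Middle's payoffs gives 7q + 1 = −16q + 10 ⇒ q = 9/23.

86/23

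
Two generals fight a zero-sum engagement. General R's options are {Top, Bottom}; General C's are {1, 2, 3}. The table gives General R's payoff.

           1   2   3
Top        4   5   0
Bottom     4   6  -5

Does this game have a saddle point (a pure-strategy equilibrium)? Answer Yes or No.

Yes

Row minima: Top → 0, Bottom → -5; maximin = 0.
Column maxima: 1 → 4, 2 → 6, 3 → 0; minimax = 0.
maximin = minimax = 0, so a saddle point exists.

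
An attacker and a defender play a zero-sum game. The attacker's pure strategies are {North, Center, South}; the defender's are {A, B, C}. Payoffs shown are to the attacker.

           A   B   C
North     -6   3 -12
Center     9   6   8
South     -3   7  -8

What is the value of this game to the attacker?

104/17

Row minima: North → -12, Center → 6, South → -8; maximin = 6.
Column maxima: A → 9, B → 7, C → 8; minimax = 7.
6 ≠ 7, so there is no saddle point; optimal play is mixed.
North is strictly dominated by Center, so the attacker never plays it.
A is strictly dominated by C (it gives the attacker strictly more in every row), so the defender never plays it.
On the remaining 2×2 (Center, South vs B, C):
Let the attacker play Center with probability p. Expected payoff against B: 6p + 7(1−p) = −p + 7; against C: 8p + (-8)(1−p) = 16p − 8.
Setting these equal: −p + 7 = 16p − 8 ⇒ −17p = -15 ⇒ p = 15/17, and the value is (-1)·(15/17) + 7 = 104/17.
For the defender: with q = P(B), equating Center's and South's payoffs gives −2q + 8 = 15q − 8 ⇒ q = 16/17.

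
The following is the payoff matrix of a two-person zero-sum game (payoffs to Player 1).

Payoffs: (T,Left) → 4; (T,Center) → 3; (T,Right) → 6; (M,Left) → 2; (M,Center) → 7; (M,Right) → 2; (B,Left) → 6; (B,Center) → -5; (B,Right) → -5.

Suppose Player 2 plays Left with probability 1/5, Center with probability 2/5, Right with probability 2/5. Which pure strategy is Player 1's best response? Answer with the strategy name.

T

Expected payoff of T: (1/5)·4 + (2/5)·3 + (2/5)·6 = 22/5.
Expected payoff of M: (1/5)·2 + (2/5)·7 + (2/5)·2 = 4.
Expected payoff of B: (1/5)·6 + (2/5)·(-5) + (2/5)·(-5) = -14/5.
The largest is 22/5, so Player 1's best response is T.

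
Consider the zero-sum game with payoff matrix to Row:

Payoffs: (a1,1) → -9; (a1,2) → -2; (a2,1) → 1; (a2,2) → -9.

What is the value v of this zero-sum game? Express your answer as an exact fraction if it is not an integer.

Row minima: a1 → -9, a2 → -9; maximin = -9.
Column maxima: 1 → 1, 2 → -2; minimax = -2.
-9 ≠ -2, so there is no saddle point; optimal play is mixed.
Let Row play a1 with probability p. Expected payoff against 1: (-9)p + 1(1−p) = −10p + 1; against 2: (-2)p + (-9)(1−p) = 7p − 9.
Setting these equal: −10p + 1 = 7p − 9 ⇒ −17p = -10 ⇒ p = 10/17, and the value is (-10)·(10/17) + 1 = -83/17.
For Column: with q = P(1), equating a1's and a2's payoffs gives −7q − 2 = 10q − 9 ⇒ q = 7/17.

-83/17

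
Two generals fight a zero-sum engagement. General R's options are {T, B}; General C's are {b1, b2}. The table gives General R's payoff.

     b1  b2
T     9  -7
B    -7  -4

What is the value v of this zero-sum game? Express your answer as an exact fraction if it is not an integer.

-85/19

Row minima: T → -7, B → -7; maximin = -7.
Column maxima: b1 → 9, b2 → -4; minimax = -4.
-7 ≠ -4, so there is no saddle point; optimal play is mixed.
Let General R play T with probability p. Expected payoff against b1: 9p + (-7)(1−p) = 16p − 7; against b2: (-7)p + (-4)(1−p) = −3p − 4.
Setting these equal: 16p − 7 = −3p − 4 ⇒ 19p = 3 ⇒ p = 3/19, and the value is (16)·(3/19) − 7 = -85/19.
For General C: with q = P(b1), equating T's and B's payoffs gives 16q − 7 = −3q − 4 ⇒ q = 3/19.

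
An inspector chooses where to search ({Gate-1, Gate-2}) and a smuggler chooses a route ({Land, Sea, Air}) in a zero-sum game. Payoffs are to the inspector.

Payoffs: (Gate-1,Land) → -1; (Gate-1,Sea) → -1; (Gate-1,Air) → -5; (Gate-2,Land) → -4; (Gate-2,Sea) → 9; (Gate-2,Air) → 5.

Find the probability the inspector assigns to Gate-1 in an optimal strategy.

Row minima: Gate-1 → -5, Gate-2 → -4; maximin = -4.
Column maxima: Land → -1, Sea → 9, Air → 5; minimax = -1.
-4 ≠ -1, so there is no saddle point; optimal play is mixed.
Sea is strictly dominated by Air (it gives the inspector strictly more in every row), so the smuggler never plays it.
On the remaining 2×2 (Gate-1, Gate-2 vs Land, Air):
Let the inspector play Gate-1 with probability p. Expected payoff against Land: (-1)p + (-4)(1−p) = 3p − 4; against Air: (-5)p + 5(1−p) = −10p + 5.
Setting these equal: 3p − 4 = −10p + 5 ⇒ 13p = 9 ⇒ p = 9/13, and the value is (3)·(9/13) − 4 = -25/13.
For the smuggler: with q = P(Land), equating Gate-1's and Gate-2's payoffs gives 4q − 5 = −9q + 5 ⇒ q = 10/13.

9/13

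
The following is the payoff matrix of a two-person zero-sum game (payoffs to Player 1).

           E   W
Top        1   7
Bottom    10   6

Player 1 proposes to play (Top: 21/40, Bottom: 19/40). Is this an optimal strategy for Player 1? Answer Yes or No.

Against E this mix gives (21/40)·1 + (19/40)·10 = 211/40.
Against W this mix gives (21/40)·7 + (19/40)·6 = 261/40.
Player 2 will play E, holding Player 1 to 211/40. Shifting weight toward the row that does better against E would raise this floor (the equalizing mix achieves 32/5 against both E and W), so the proposed strategy is not optimal.

No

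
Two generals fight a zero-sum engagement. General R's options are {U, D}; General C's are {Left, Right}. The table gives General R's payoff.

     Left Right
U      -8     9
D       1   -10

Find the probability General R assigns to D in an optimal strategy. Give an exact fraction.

17/28

Row minima: U → -8, D → -10; maximin = -8.
Column maxima: Left → 1, Right → 9; minimax = 1.
-8 ≠ 1, so there is no saddle point; optimal play is mixed.
Let General R play U with probability p. Expected payoff against Left: (-8)p + 1(1−p) = −9p + 1; against Right: 9p + (-10)(1−p) = 19p − 10.
Setting these equal: −9p + 1 = 19p − 10 ⇒ −28p = -11 ⇒ p = 11/28, and the value is (-9)·(11/28) + 1 = -71/28.
For General C: with q = P(Left), equating U's and D's payoffs gives −17q + 9 = 11q − 10 ⇒ q = 19/28.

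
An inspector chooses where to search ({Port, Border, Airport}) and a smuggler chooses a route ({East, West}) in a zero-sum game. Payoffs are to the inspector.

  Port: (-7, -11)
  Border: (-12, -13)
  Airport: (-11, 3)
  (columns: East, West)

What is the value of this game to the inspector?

Row minima: Port → -11, Border → -13, Airport → -11; maximin = -11.
Column maxima: East → -7, West → 3; minimax = -7.
-11 ≠ -7, so there is no saddle point; optimal play is mixed.
Border is strictly dominated by Port, so the inspector never plays it.
On the remaining 2×2 (Port, Airport vs East, West):
Let the inspector play Port with probability p. Expected payoff against East: (-7)p + (-11)(1−p) = 4p − 11; against West: (-11)p + 3(1−p) = −14p + 3.
Setting these equal: 4p − 11 = −14p + 3 ⇒ 18p = 14 ⇒ p = 7/9, and the value is (4)·(7/9) − 11 = -71/9.
For the smuggler: with q = P(East), equating Port's and Airport's payoffs gives 4q − 11 = −14q + 3 ⇒ q = 7/9.

-71/9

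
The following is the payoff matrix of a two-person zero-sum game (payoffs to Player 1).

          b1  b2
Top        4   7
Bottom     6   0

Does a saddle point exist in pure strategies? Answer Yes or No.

No

Row minima: Top → 4, Bottom → 0; maximin = 4.
Column maxima: b1 → 6, b2 → 7; minimax = 6.
4 ≠ 6, so no pure-strategy equilibrium exists.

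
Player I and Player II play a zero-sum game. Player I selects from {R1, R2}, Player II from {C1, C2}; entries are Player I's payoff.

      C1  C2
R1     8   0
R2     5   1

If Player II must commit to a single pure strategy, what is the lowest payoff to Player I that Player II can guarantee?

1

Column maxima: C1 → 8, C2 → 1.
The smallest of these is 1.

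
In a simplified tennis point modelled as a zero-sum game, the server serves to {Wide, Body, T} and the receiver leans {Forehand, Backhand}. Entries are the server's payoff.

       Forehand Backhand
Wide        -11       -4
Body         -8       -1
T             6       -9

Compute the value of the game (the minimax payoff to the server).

-39/11

Row minima: Wide → -11, Body → -8, T → -9; maximin = -8.
Column maxima: Forehand → 6, Backhand → -1; minimax = -1.
-8 ≠ -1, so there is no saddle point; optimal play is mixed.
Wide is strictly dominated by Body, so the server never plays it.
On the remaining 2×2 (Body, T vs Forehand, Backhand):
Let the server play Body with probability p. Expected payoff against Forehand: (-8)p + 6(1−p) = −14p + 6; against Backhand: (-1)p + (-9)(1−p) = 8p − 9.
Setting these equal: −14p + 6 = 8p − 9 ⇒ −22p = -15 ⇒ p = 15/22, and the value is (-14)·(15/22) + 6 = -39/11.
For the receiver: with q = P(Forehand), equating Body's and T's payoffs gives −7q − 1 = 15q − 9 ⇒ q = 4/11.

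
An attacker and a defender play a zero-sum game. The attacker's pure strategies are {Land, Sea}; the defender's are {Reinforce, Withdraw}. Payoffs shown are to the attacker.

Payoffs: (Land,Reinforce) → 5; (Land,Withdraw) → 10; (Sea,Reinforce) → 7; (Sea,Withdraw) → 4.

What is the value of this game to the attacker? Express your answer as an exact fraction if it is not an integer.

Row minima: Land → 5, Sea → 4; maximin = 5.
Column maxima: Reinforce → 7, Withdraw → 10; minimax = 7.
5 ≠ 7, so there is no saddle point; optimal play is mixed.
Let the attacker play Land with probability p. Expected payoff against Reinforce: 5p + 7(1−p) = −2p + 7; against Withdraw: 10p + 4(1−p) = 6p + 4.
Setting these equal: −2p + 7 = 6p + 4 ⇒ −8p = -3 ⇒ p = 3/8, and the value is (-2)·(3/8) + 7 = 25/4.
For the defender: with q = P(Reinforce), equating Land's and Sea's payoffs gives −5q + 10 = 3q + 4 ⇒ q = 3/4.

25/4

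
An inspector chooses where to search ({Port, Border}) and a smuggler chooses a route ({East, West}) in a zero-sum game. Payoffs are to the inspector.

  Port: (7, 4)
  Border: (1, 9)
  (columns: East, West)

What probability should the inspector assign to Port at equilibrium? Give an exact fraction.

8/11

Row minima: Port → 4, Border → 1; maximin = 4.
Column maxima: East → 7, West → 9; minimax = 7.
4 ≠ 7, so there is no saddle point; optimal play is mixed.
Let the inspector play Port with probability p. Expected payoff against East: 7p + 1(1−p) = 6p + 1; against West: 4p + 9(1−p) = −5p + 9.
Setting these equal: 6p + 1 = −5p + 9 ⇒ 11p = 8 ⇒ p = 8/11, and the value is (6)·(8/11) + 1 = 59/11.
For the smuggler: with q = P(East), equating Port's and Border's payoffs gives 3q + 4 = −8q + 9 ⇒ q = 5/11.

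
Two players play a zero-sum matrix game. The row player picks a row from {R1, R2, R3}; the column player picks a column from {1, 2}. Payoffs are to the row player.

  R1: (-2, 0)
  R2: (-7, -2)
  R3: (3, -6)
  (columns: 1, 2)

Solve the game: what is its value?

-12/11

Row minima: R1 → -2, R2 → -7, R3 → -6; maximin = -2.
Column maxima: 1 → 3, 2 → 0; minimax = 0.
-2 ≠ 0, so there is no saddle point; optimal play is mixed.
R2 is strictly dominated by R1, so the row player never plays it.
On the remaining 2×2 (R1, R3 vs 1, 2):
Let the row player play R1 with probability p. Expected payoff against 1: (-2)p + 3(1−p) = −5p + 3; against 2: 0p + (-6)(1−p) = 6p − 6.
Setting these equal: −5p + 3 = 6p − 6 ⇒ −11p = -9 ⇒ p = 9/11, and the value is (-5)·(9/11) + 3 = -12/11.
For the column player: with q = P(1), equating R1's and R3's payoffs gives −2q = 9q − 6 ⇒ q = 6/11.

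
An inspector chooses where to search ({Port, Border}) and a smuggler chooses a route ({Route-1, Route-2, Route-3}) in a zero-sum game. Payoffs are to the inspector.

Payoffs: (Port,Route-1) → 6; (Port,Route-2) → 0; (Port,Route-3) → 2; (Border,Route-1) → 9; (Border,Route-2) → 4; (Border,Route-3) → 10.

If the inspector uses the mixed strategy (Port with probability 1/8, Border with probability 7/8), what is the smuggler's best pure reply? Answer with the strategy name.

Route-2

If the smuggler plays Route-1, the inspector's expected payoff is (1/8)·6 + (7/8)·9 = 69/8.
If the smuggler plays Route-2, the inspector's expected payoff is (1/8)·0 + (7/8)·4 = 7/2.
If the smuggler plays Route-3, the inspector's expected payoff is (1/8)·2 + (7/8)·10 = 9.
The smuggler minimizes the inspector's payoff; the smallest is 7/2, so the best response is Route-2.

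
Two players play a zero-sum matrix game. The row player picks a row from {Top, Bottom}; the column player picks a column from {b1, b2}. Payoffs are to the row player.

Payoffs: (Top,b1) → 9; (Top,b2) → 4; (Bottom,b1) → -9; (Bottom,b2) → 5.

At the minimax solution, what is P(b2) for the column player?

Row minima: Top → 4, Bottom → -9; maximin = 4.
Column maxima: b1 → 9, b2 → 5; minimax = 5.
4 ≠ 5, so there is no saddle point; optimal play is mixed.
Let the row player play Top with probability p. Expected payoff against b1: 9p + (-9)(1−p) = 18p − 9; against b2: 4p + 5(1−p) = −p + 5.
Setting these equal: 18p − 9 = −p + 5 ⇒ 19p = 14 ⇒ p = 14/19, and the value is (18)·(14/19) − 9 = 81/19.
For the column player: with q = P(b1), equating Top's and Bottom's payoffs gives 5q + 4 = −14q + 5 ⇒ q = 1/19.

18/19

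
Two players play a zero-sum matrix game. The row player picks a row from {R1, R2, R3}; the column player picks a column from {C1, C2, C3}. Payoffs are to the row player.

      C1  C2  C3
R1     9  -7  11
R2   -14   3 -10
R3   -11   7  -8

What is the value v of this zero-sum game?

-7/17

Row minima: R1 → -7, R2 → -14, R3 → -11; maximin = -7.
Column maxima: C1 → 9, C2 → 7, C3 → 11; minimax = 7.
-7 ≠ 7, so there is no saddle point; optimal play is mixed.
R2 is strictly dominated by R3, so the row player never plays it.
C3 is strictly dominated by C1 (it gives the row player strictly more in every row), so the column player never plays it.
On the remaining 2×2 (R1, R3 vs C1, C2):
Let the row player play R1 with probability p. Expected payoff against C1: 9p + (-11)(1−p) = 20p − 11; against C2: (-7)p + 7(1−p) = −14p + 7.
Setting these equal: 20p − 11 = −14p + 7 ⇒ 34p = 18 ⇒ p = 9/17, and the value is (20)·(9/17) − 11 = -7/17.
For the column player: with q = P(C1), equating R1's and R3's payoffs gives 16q − 7 = −18q + 7 ⇒ q = 7/17.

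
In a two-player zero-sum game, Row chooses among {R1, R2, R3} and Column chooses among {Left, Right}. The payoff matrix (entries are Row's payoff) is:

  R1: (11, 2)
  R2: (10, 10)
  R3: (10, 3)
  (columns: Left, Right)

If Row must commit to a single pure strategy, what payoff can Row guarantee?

10

Row minima: R1 → 2, R2 → 10, R3 → 3.
The best of these is 10.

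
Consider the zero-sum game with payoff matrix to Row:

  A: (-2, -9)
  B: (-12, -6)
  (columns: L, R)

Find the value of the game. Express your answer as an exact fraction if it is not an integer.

-96/13

Row minima: A → -9, B → -12; maximin = -9.
Column maxima: L → -2, R → -6; minimax = -6.
-9 ≠ -6, so there is no saddle point; optimal play is mixed.
Let Row play A with probability p. Expected payoff against L: (-2)p + (-12)(1−p) = 10p − 12; against R: (-9)p + (-6)(1−p) = −3p − 6.
Setting these equal: 10p − 12 = −3p − 6 ⇒ 13p = 6 ⇒ p = 6/13, and the value is (10)·(6/13) − 12 = -96/13.
For Column: with q = P(L), equating A's and B's payoffs gives 7q − 9 = −6q − 6 ⇒ q = 3/13.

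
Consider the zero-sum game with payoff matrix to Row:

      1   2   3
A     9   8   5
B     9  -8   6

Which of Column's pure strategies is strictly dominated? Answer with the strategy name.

2 holds Row's payoff strictly below 1 in every row: 8 < 9, -8 < 9.
So 1 is strictly dominated for Column.

1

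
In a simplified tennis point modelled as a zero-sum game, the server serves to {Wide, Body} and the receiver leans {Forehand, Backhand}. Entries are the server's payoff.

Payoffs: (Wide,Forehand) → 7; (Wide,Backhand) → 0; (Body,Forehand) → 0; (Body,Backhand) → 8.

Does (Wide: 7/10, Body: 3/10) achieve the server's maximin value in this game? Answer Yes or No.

No

Against Forehand this mix gives (7/10)·7 + (3/10)·0 = 49/10.
Against Backhand this mix gives (7/10)·0 + (3/10)·8 = 12/5.
The receiver will play Backhand, holding the server to 12/5. Shifting weight toward the row that does better against Backhand would raise this floor (the equalizing mix achieves 56/15 against both Backhand and Forehand), so the proposed strategy is not optimal.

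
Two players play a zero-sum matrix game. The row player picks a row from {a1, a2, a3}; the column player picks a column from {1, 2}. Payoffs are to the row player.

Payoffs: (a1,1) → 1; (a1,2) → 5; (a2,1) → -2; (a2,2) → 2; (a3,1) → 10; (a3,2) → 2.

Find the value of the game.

Row minima: a1 → 1, a2 → -2, a3 → 2; maximin = 2.
Column maxima: 1 → 10, 2 → 5; minimax = 5.
2 ≠ 5, so there is no saddle point; optimal play is mixed.
a2 is strictly dominated by a1, so the row player never plays it.
On the remaining 2×2 (a1, a3 vs 1, 2):
Let the row player play a1 with probability p. Expected payoff against 1: 1p + 10(1−p) = −9p + 10; against 2: 5p + 2(1−p) = 3p + 2.
Setting these equal: −9p + 10 = 3p + 2 ⇒ −12p = -8 ⇒ p = 2/3, and the value is (-9)·(2/3) + 10 = 4.
For the column player: with q = P(1), equating a1's and a3's payoffs gives −4q + 5 = 8q + 2 ⇒ q = 1/4.

4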